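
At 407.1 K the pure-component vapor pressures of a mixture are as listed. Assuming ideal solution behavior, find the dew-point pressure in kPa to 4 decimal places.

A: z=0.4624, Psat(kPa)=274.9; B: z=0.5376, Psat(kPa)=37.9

At the dew point ψ → 1, so Σzᵢ/Kᵢ = 1 with Kᵢ = Pᵢˢᵃᵗ/P ⇒ 1/P = Σzᵢ/Pᵢˢᵃᵗ.
1/P = 0.4624/274.9 + 0.5376/37.9 = 0.0158668 ⇒ P = 63.0248 kPa

Pdew = 63.0248 kPa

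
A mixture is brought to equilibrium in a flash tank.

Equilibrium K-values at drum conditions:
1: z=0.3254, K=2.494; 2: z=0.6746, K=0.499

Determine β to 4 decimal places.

Let β = V/F and solve Σ zᵢ(Kᵢ−1)/(1+β(Kᵢ−1)) = 0.
g(0) = ΣzᵢKᵢ − 1 = 0.1482 and g(1) = 1 − Σzᵢ/Kᵢ = -0.4824, so a root lies in (0, 1).
Newton iteration, β⁰ = 0.5:
  β = 0.5000: g = -0.17266, g' = -0.5394 → β = 0.1799
  β = 0.1799: g = 0.01171, g' = -0.6557 → β = 0.1978
  β = 0.1978: g = 0.00013, g' = -0.6414 → β = 0.1980
Converged at β = 0.1980.

β = 0.1980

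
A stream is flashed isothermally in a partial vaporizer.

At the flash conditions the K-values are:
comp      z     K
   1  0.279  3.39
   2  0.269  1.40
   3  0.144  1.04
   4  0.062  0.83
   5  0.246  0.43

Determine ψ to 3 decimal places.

Iterate (Newton) starting at ψ = 0.39:
  ψ = 0.390: g = 0.2523, g' = -0.594 → ψ = 0.815
  ψ = 0.815: g = 0.0388, g' = -0.489 → ψ = 0.894
  ψ = 0.894: g = -0.0011, g' = -0.521 → ψ = 0.892
Converged at ψ = 0.892.

ψ = 0.892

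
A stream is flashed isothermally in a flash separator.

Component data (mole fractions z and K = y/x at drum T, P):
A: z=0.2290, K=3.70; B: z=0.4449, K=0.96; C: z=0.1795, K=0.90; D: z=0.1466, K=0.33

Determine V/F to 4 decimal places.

Material balance + equilibrium reduce to Σ zᵢ(Kᵢ−1)/(1+V/F(Kᵢ−1)) = 0.
Feasibility: ΣzᵢKᵢ = 1.4843, Σzᵢ/Kᵢ = 1.1690 — both > 1, two phases present.
Iterate (Newton) starting at V/F = 0.5:
  V/F = 0.5000: g = 0.07835, g' = -0.4538 → V/F = 0.6726
  V/F = 0.6726: g = 0.00322, g' = -0.4314 → V/F = 0.6801
Converged at V/F = 0.6801.

V/F = 0.6801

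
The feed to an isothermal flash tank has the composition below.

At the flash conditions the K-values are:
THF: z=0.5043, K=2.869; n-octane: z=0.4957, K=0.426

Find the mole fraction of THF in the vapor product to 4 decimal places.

y_THF = 0.6741

Let ψ = V/F and solve Σ zᵢ(Kᵢ−1)/(1+ψ(Kᵢ−1)) = 0.
Check two-phase: ΣzᵢKᵢ = 1.6580 > 1 and Σzᵢ/Kᵢ = 1.3394 > 1, so g(0) = 0.6580 > 0 and g(1) = -0.3394 < 0.
Newton iteration, ψ⁰ = 0.5:
  ψ = 0.5000: g = 0.08816, g' = -0.7920 → ψ = 0.6113
  ψ = 0.6113: g = 0.00157, g' = -0.7714 → ψ = 0.6133
Converged at ψ = 0.6133.
Compositions from xᵢ = zᵢ/(1+ψ(Kᵢ−1)), yᵢ = Kᵢxᵢ:
  THF: x = 0.2350, y = 0.6741
  n-octane: x = 0.7650, y = 0.3259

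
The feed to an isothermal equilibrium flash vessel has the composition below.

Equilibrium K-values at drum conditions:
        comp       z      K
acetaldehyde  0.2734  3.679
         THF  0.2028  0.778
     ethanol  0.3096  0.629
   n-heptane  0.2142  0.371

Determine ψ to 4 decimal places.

Rachford–Rice: g(ψ) = Σ zᵢ(Kᵢ−1)/(1+ψ(Kᵢ−1)) = 0.
Feasibility: ΣzᵢKᵢ = 1.4378, Σzᵢ/Kᵢ = 1.4046 — both > 1, two phases present.
Newton iteration, ψ⁰ = 0.54:
  ψ = 0.5400: g = -0.09946, g' = -0.6017 → ψ = 0.3747
  ψ = 0.3747: g = 0.00673, g' = -0.7031 → ψ = 0.3843
Converged at ψ = 0.3843.

ψ = 0.3843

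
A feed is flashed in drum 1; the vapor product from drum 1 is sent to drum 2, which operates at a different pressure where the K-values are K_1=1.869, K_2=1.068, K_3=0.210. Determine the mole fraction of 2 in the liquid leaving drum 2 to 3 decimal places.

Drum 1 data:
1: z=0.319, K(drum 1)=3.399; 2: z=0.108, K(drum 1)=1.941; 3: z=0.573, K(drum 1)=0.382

x_2 (drum 2) = 0.148

Drum 1:
Material balance + equilibrium reduce to Σ zᵢ(Kᵢ−1)/(1+ψ₁(Kᵢ−1)) = 0.
Feasibility: ΣzᵢKᵢ = 1.513, Σzᵢ/Kᵢ = 1.649 — both > 1, two phases present.
Iterate (Newton) starting at ψ₁ = 0.62:
  ψ₁ = 0.620: g = -0.2022, g' = -0.910 → ψ₁ = 0.398
  ψ₁ = 0.398: g = -0.0040, g' = -0.916 → ψ₁ = 0.393
Converged at ψ₁ = 0.393.
Drum-1 compositions:
  1: x = 0.164, y = 0.558
  2: x = 0.079, y = 0.153
  3: x = 0.757, y = 0.289
Drum-2 feed = drum-1 vapor: z₂ = (0.5578, 0.1530, 0.2892).
Drum 2:
Newton iteration, ψ₂⁰ = 0.5:
  ψ₂ = 0.500: g = -0.0297, g' = -0.698 → ψ₂ = 0.458
  ψ₂ = 0.458: g = -0.0009, g' = -0.659 → ψ₂ = 0.456
Converged at ψ₂ = 0.456.
  1: x = 0.399, y = 0.747
  2: x = 0.148, y = 0.158
  3: x = 0.452, y = 0.095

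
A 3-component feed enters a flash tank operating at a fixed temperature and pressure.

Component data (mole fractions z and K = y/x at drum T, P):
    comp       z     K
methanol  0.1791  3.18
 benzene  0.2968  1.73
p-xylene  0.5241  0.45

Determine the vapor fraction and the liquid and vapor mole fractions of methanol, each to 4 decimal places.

ψ = 0.4112, x_methanol = 0.0944, y_methanol = 0.3003

Newton–Raphson from ψ = 0.5:
  ψ = 0.5000: g = -0.05205, g' = -0.5814 → ψ = 0.4105
  ψ = 0.4105: g = 0.00046, g' = -0.5952 → ψ = 0.4112
Converged at ψ = 0.4112.
Compositions from xᵢ = zᵢ/(1+ψ(Kᵢ−1)), yᵢ = Kᵢxᵢ:
  methanol: x = 0.0944, y = 0.3003
  benzene: x = 0.2283, y = 0.3949
  p-xylene: x = 0.6773, y = 0.3048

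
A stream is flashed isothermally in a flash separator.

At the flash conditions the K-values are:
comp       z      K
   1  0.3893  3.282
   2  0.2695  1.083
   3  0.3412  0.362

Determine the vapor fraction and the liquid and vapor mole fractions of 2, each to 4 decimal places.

ψ = 0.6596, x_2 = 0.2555, y_2 = 0.2767

Let ψ = V/F and solve Σ zᵢ(Kᵢ−1)/(1+ψ(Kᵢ−1)) = 0.
Check two-phase: ΣzᵢKᵢ = 1.6931 > 1 and Σzᵢ/Kᵢ = 1.3100 > 1, so g(0) = 0.6931 > 0 and g(1) = -0.3100 < 0.
Newton–Raphson from ψ = 0.45:
  ψ = 0.4500: g = 0.15451, g' = -0.7685 → ψ = 0.6511
  ψ = 0.6511: g = 0.00626, g' = -0.7361 → ψ = 0.6596
Converged at ψ = 0.6596.
Compositions from xᵢ = zᵢ/(1+ψ(Kᵢ−1)), yᵢ = Kᵢxᵢ:
  1: x = 0.1554, y = 0.5100
  2: x = 0.2555, y = 0.2767
  3: x = 0.5891, y = 0.2132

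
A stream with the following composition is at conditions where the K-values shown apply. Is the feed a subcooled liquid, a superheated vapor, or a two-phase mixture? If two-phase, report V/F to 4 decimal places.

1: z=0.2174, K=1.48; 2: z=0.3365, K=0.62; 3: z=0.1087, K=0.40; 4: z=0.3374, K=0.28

ΣzᵢKᵢ = 0.6683; Σzᵢ/Kᵢ = 2.1664.
Since ΣzᵢKᵢ < 1 the mixture is below its bubble point — single liquid phase.

subcooled liquid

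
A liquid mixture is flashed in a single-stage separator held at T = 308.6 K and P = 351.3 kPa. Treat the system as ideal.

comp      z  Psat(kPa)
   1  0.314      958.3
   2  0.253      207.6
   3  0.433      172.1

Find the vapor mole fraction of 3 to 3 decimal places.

Raoult's law: Kᵢ = Pᵢˢᵃᵗ/P = Pᵢˢᵃᵗ/351.3.
  K_1 = 958.3/351.3 = 2.72787, K_2 = 207.6/351.3 = 0.59095, K_3 = 172.1/351.3 = 0.48989
Newton–Raphson from ψ = 0.55:
  ψ = 0.550: g = -0.1624, g' = -0.535 → ψ = 0.246
  ψ = 0.246: g = 0.0129, g' = -0.661 → ψ = 0.266
Converged at ψ = 0.266.
Compositions from xᵢ = zᵢ/(1+ψ(Kᵢ−1)), yᵢ = Kᵢxᵢ:
  1: x = 0.215, y = 0.587
  2: x = 0.284, y = 0.168
  3: x = 0.501, y = 0.245

y_3 = 0.245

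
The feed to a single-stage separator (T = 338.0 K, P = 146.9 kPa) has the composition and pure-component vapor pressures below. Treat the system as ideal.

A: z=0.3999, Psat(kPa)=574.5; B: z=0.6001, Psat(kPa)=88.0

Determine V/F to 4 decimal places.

V/F = 0.7912

Raoult's law: Kᵢ = Pᵢˢᵃᵗ/P = Pᵢˢᵃᵗ/146.9.
  K_A = 574.5/146.9 = 3.910824, K_B = 88.0/146.9 = 0.599047
Material balance + equilibrium reduce to Σ zᵢ(Kᵢ−1)/(1+V/F(Kᵢ−1)) = 0.
Feasibility: ΣzᵢKᵢ = 1.9234, Σzᵢ/Kᵢ = 1.1040 — both > 1, two phases present.
Newton–Raphson from V/F = 0.44:
  V/F = 0.4400: g = 0.21822, g' = -0.7936 → V/F = 0.7150
  V/F = 0.7150: g = 0.04048, g' = -0.5465 → V/F = 0.7891
  V/F = 0.7891: g = 0.00112, g' = -0.5182 → V/F = 0.7912
Converged at V/F = 0.7912.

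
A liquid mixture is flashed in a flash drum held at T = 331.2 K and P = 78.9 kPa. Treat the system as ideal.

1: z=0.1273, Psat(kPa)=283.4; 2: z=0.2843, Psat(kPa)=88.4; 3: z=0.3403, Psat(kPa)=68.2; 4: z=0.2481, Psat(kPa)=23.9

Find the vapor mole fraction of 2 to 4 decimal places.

y_2 = 0.3109

Raoult's law: Kᵢ = Pᵢˢᵃᵗ/P = Pᵢˢᵃᵗ/78.9.
  K_1 = 283.4/78.9 = 3.591888, K_2 = 88.4/78.9 = 1.120406, K_3 = 68.2/78.9 = 0.864385, K_4 = 23.9/78.9 = 0.302915
Rachford–Rice: g(V/F) = Σ zᵢ(Kᵢ−1)/(1+V/F(Kᵢ−1)) = 0.
Check two-phase: ΣzᵢKᵢ = 1.1451 > 1 and Σzᵢ/Kᵢ = 1.5019 > 1, so g(0) = 0.1451 > 0 and g(1) = -0.5019 < 0.
Iterate (Newton) starting at V/F = 0.5:
  V/F = 0.5000: g = -0.13899, g' = -0.4572 → V/F = 0.1960
  V/F = 0.1960: g = 0.00452, g' = -0.5483 → V/F = 0.2042
  V/F = 0.2042: g = 0.00003, g' = -0.5401 → V/F = 0.2043
Converged at V/F = 0.2043.
Compositions from xᵢ = zᵢ/(1+V/F(Kᵢ−1)), yᵢ = Kᵢxᵢ:
  1: x = 0.0832, y = 0.2990
  2: x = 0.2775, y = 0.3109
  3: x = 0.3500, y = 0.3025
  4: x = 0.2893, y = 0.0876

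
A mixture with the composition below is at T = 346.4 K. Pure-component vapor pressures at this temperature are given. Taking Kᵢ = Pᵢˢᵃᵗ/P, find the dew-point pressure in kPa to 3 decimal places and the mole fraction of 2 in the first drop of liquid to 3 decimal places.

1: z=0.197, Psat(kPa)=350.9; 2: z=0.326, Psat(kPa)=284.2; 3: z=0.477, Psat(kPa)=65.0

At the dew point ψ → 1, so Σzᵢ/Kᵢ = 1 with Kᵢ = Pᵢˢᵃᵗ/P ⇒ 1/P = Σzᵢ/Pᵢˢᵃᵗ.
1/P = 0.197/350.9 + 0.326/284.2 + 0.477/65.0 = 0.009047 ⇒ P = 110.534 kPa
xᵢ = zᵢP/Pᵢˢᵃᵗ ⇒ x_2 = 0.326·110.534/284.2 = 0.127

Pdew = 110.534 kPa, x_2 = 0.127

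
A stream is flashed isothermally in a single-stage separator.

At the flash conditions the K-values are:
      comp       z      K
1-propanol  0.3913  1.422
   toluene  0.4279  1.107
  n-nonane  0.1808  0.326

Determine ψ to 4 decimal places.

Rachford–Rice: g(ψ) = Σ zᵢ(Kᵢ−1)/(1+ψ(Kᵢ−1)) = 0.
Check two-phase: ΣzᵢKᵢ = 1.0891 > 1 and Σzᵢ/Kᵢ = 1.2163 > 1, so g(0) = 0.0891 > 0 and g(1) = -0.2163 < 0.
Newton iteration, ψ⁰ = 0.58:
  ψ = 0.5800: g = -0.02430, g' = -0.2707 → ψ = 0.4902
  ψ = 0.4902: g = -0.00167, g' = -0.2355 → ψ = 0.4832
  ψ = 0.4832: g = -0.00001, g' = -0.2331 → ψ = 0.4831
Converged at ψ = 0.4831.

ψ = 0.4831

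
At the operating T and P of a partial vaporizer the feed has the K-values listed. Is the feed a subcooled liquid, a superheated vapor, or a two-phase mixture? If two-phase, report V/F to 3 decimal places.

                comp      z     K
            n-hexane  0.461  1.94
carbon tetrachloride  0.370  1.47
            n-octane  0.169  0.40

superheated vapor

ΣzᵢKᵢ = 1.506; Σzᵢ/Kᵢ = 0.912.
Since Σzᵢ/Kᵢ < 1 the mixture is above its dew point — single vapor phase.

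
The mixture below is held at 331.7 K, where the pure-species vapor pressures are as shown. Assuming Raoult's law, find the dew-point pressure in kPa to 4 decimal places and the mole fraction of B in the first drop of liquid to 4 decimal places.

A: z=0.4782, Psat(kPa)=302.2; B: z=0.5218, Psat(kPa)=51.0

At the dew point ψ → 1, so Σzᵢ/Kᵢ = 1 with Kᵢ = Pᵢˢᵃᵗ/P ⇒ 1/P = Σzᵢ/Pᵢˢᵃᵗ.
1/P = 0.4782/302.2 + 0.5218/51.0 = 0.0118138 ⇒ P = 84.6470 kPa
xᵢ = zᵢP/Pᵢˢᵃᵗ ⇒ x_B = 0.5218·84.6470/51.0 = 0.8661

Pdew = 84.6470 kPa, x_B = 0.8661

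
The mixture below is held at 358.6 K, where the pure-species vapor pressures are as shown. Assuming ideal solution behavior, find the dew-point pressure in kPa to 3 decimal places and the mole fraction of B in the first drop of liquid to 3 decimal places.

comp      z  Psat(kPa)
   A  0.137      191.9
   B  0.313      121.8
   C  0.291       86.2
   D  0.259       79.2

At the dew point ψ → 1, so Σzᵢ/Kᵢ = 1 with Kᵢ = Pᵢˢᵃᵗ/P ⇒ 1/P = Σzᵢ/Pᵢˢᵃᵗ.
1/P = 0.137/191.9 + 0.313/121.8 + 0.291/86.2 + 0.259/79.2 = 0.009930 ⇒ P = 100.707 kPa
xᵢ = zᵢP/Pᵢˢᵃᵗ ⇒ x_B = 0.313·100.707/121.8 = 0.259

Pdew = 100.707 kPa, x_B = 0.259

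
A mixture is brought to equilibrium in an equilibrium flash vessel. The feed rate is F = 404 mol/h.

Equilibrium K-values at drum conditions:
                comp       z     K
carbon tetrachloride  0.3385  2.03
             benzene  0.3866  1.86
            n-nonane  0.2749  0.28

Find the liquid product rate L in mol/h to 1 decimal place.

L = 115.8 mol/h

Let β = V/F and solve Σ zᵢ(Kᵢ−1)/(1+β(Kᵢ−1)) = 0.
Feasibility: ΣzᵢKᵢ = 1.4832, Σzᵢ/Kᵢ = 1.3564 — both > 1, two phases present.
Newton–Raphson from β = 0.5:
  β = 0.5000: g = 0.15337, g' = -0.6442 → β = 0.7381
  β = 0.7381: g = -0.02094, g' = -0.8719 → β = 0.7141
  β = 0.7141: g = -0.00048, g' = -0.8326 → β = 0.7135
Converged at β = 0.7135.
Then V = β·F = 0.7135·404 = 288.2 mol/h and L = F − V = 115.8 mol/h.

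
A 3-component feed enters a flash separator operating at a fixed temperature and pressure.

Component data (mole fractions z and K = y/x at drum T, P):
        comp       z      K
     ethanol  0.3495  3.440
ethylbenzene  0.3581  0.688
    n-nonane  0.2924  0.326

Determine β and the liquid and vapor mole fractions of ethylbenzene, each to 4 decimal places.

Material balance + equilibrium reduce to Σ zᵢ(Kᵢ−1)/(1+β(Kᵢ−1)) = 0.
Feasibility: ΣzᵢKᵢ = 1.5440, Σzᵢ/Kᵢ = 1.5190 — both > 1, two phases present.
Newton–Raphson from β = 0.5:
  β = 0.5000: g = -0.04549, g' = -0.7733 → β = 0.4412
  β = 0.4412: g = 0.00065, g' = -0.7985 → β = 0.4420
Converged at β = 0.4420.
Compositions from xᵢ = zᵢ/(1+β(Kᵢ−1)), yᵢ = Kᵢxᵢ:
  ethanol: x = 0.1682, y = 0.5785
  ethylbenzene: x = 0.4154, y = 0.2858
  n-nonane: x = 0.4165, y = 0.1358

β = 0.4420, x_ethylbenzene = 0.4154, y_ethylbenzene = 0.2858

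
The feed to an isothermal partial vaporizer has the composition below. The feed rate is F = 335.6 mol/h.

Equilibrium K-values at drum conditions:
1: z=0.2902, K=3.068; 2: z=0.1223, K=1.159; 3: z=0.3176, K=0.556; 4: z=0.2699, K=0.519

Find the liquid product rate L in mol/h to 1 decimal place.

L = 192.6 mol/h

Let β = V/F and solve Σ zᵢ(Kᵢ−1)/(1+β(Kᵢ−1)) = 0.
g(0) = ΣzᵢKᵢ − 1 = 0.3487 and g(1) = 1 − Σzᵢ/Kᵢ = -0.2914, so a root lies in (0, 1).
Newton iteration, β⁰ = 0.62:
  β = 0.6200: g = -0.09890, g' = -0.4869 → β = 0.4169
  β = 0.4169: g = 0.00511, g' = -0.5526 → β = 0.4261
Converged at β = 0.4261.
Then V = β·F = 0.4261·335.6 = 143.0 mol/h and L = F − V = 192.6 mol/h.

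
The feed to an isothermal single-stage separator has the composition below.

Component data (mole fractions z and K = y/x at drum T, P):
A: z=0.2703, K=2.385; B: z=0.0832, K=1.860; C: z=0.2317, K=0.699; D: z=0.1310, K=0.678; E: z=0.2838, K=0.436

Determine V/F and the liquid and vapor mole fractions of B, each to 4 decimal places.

Material balance + equilibrium reduce to Σ zᵢ(Kᵢ−1)/(1+V/F(Kᵢ−1)) = 0.
Feasibility: ΣzᵢKᵢ = 1.1739, Σzᵢ/Kᵢ = 1.3337 — both > 1, two phases present.
Newton iteration, V/F⁰ = 0.5:
  V/F = 0.5000: g = -0.08408, g' = -0.4346 → V/F = 0.3065
  V/F = 0.3065: g = 0.00226, g' = -0.4682 → V/F = 0.3114
Converged at V/F = 0.3114.
Compositions from xᵢ = zᵢ/(1+V/F(Kᵢ−1)), yᵢ = Kᵢxᵢ:
  A: x = 0.1889, y = 0.4504
  B: x = 0.0656, y = 0.1221
  C: x = 0.2557, y = 0.1787
  D: x = 0.1456, y = 0.0987
  E: x = 0.3443, y = 0.1501

V/F = 0.3114, x_B = 0.0656, y_B = 0.1221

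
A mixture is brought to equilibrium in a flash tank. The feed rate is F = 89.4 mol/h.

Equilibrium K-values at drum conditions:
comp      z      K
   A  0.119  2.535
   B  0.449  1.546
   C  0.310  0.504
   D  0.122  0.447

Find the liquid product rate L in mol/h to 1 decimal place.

Material balance + equilibrium reduce to Σ zᵢ(Kᵢ−1)/(1+V/F(Kᵢ−1)) = 0.
g(0) = ΣzᵢKᵢ − 1 = 0.207 and g(1) = 1 − Σzᵢ/Kᵢ = -0.225, so a root lies in (0, 1).
Newton iteration, V/F⁰ = 0.62:
  V/F = 0.620: g = -0.0480, g' = -0.394 → V/F = 0.498
  V/F = 0.498: g = -0.0011, g' = -0.378 → V/F = 0.495
Converged at V/F = 0.495.
Then V = V/F·F = 0.4953·89.4 = 44.3 mol/h and L = F − V = 45.1 mol/h.

L = 45.1 mol/h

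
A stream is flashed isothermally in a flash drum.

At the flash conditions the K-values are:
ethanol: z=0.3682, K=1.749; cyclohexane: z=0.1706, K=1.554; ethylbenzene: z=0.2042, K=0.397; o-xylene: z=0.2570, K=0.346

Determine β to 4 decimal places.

β = 0.1808

Material balance + equilibrium reduce to Σ zᵢ(Kᵢ−1)/(1+β(Kᵢ−1)) = 0.
g(0) = ΣzᵢKᵢ − 1 = 0.0791 and g(1) = 1 − Σzᵢ/Kᵢ = -0.5774, so a root lies in (0, 1).
Iterate (Newton) starting at β = 0.5:
  β = 0.5000: g = -0.15137, g' = -0.5363 → β = 0.2178
  β = 0.2178: g = -0.01629, g' = -0.4422 → β = 0.1809
  β = 0.1809: g = -0.00008, g' = -0.4384 → β = 0.1808
Converged at β = 0.1808.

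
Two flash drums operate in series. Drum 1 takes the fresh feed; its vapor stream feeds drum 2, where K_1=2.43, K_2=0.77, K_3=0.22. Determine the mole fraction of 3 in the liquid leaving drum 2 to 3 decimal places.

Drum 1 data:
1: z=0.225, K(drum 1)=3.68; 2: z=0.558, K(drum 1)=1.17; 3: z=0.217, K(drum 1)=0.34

x_3 (drum 2) = 0.184

Drum 1:
Let ψ₁ = V/F and solve Σ zᵢ(Kᵢ−1)/(1+ψ₁(Kᵢ−1)) = 0.
Feasibility: ΣzᵢKᵢ = 1.555, Σzᵢ/Kᵢ = 1.176 — both > 1, two phases present.
Newton iteration, ψ₁⁰ = 0.5:
  ψ₁ = 0.500: g = 0.1314, g' = -0.519 → ψ₁ = 0.753
  ψ₁ = 0.753: g = -0.0008, g' = -0.564 → ψ₁ = 0.752
Converged at ψ₁ = 0.752.
Drum-1 compositions:
  1: x = 0.075, y = 0.275
  2: x = 0.495, y = 0.579
  3: x = 0.431, y = 0.146
Drum-2 feed = drum-1 vapor: z₂ = (0.2747, 0.5789, 0.1464).
Drum 2:
Material balance + equilibrium reduce to Σ zᵢ(Kᵢ−1)/(1+ψ₂(Kᵢ−1)) = 0.
g(0) = ΣzᵢKᵢ − 1 = 0.146 and g(1) = 1 − Σzᵢ/Kᵢ = -0.530, so a root lies in (0, 1).
Newton iteration, ψ₂⁰ = 0.5:
  ψ₂ = 0.500: g = -0.1086, g' = -0.469 → ψ₂ = 0.269
  ψ₂ = 0.269: g = -0.0026, g' = -0.471 → ψ₂ = 0.263
Converged at ψ₂ = 0.263.
  1: x = 0.200, y = 0.485
  2: x = 0.616, y = 0.474
  3: x = 0.184, y = 0.041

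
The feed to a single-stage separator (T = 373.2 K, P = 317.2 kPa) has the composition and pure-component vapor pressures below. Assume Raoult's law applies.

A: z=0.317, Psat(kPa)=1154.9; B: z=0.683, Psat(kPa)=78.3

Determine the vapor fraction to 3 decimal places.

Raoult's law: Kᵢ = Pᵢˢᵃᵗ/P = Pᵢˢᵃᵗ/317.2.
  K_A = 1154.9/317.2 = 3.64092, K_B = 78.3/317.2 = 0.24685
Rachford–Rice: g(ψ) = Σ zᵢ(Kᵢ−1)/(1+ψ(Kᵢ−1)) = 0.
Check two-phase: ΣzᵢKᵢ = 1.323 > 1 and Σzᵢ/Kᵢ = 2.854 > 1, so g(0) = 0.323 > 0 and g(1) = -1.854 < 0.
Newton–Raphson from ψ = 0.35:
  ψ = 0.350: g = -0.2635, g' = -1.311 → ψ = 0.149
  ψ = 0.149: g = 0.0212, g' = -1.630 → ψ = 0.162
Converged at ψ = 0.162.

ψ = 0.162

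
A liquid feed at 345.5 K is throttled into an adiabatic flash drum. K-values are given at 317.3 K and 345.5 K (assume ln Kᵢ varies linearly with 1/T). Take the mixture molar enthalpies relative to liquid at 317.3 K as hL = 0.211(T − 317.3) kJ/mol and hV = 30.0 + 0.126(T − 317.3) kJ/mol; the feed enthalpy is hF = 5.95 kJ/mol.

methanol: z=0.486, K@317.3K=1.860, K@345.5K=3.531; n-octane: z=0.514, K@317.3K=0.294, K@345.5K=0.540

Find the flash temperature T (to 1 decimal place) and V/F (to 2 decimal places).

T = 319.8 K, V/F = 0.18

Adiabatic flash: solve Rachford–Rice at each trial T, then check hF = ψ·hV(T) + (1−ψ)·hL(T).
  T = 317.3 K: K = (1.860, 0.294), RR gives ψ = 0.091, H_out = 2.721 kJ/mol
  T = 345.5 K: K = (3.531, 0.540), RR gives ψ = 0.853, H_out = 29.508 kJ/mol
  T = 331.4 K: K = (2.598, 0.404), RR gives ψ = 0.493, H_out = 17.182 kJ/mol
  T = 324.4 K: K = (2.209, 0.346), RR gives ψ = 0.318, H_out = 10.846 kJ/mol
  T = 320.9 K: K = (2.031, 0.320), RR gives ψ = 0.216, H_out = 7.171 kJ/mol
  T = 319.1 K: K = (1.944, 0.307), RR gives ψ = 0.157, H_out = 5.053 kJ/mol
  T = 320.0 K: K = (1.987, 0.313), RR gives ψ = 0.187, H_out = 6.135 kJ/mol
Linear interpolation between T = 319.1 (H_out = 5.053) and T = 320.0 (H_out = 6.135) on hF = 5.95 gives T ≈ 319.8 K, at which ψ = 0.18.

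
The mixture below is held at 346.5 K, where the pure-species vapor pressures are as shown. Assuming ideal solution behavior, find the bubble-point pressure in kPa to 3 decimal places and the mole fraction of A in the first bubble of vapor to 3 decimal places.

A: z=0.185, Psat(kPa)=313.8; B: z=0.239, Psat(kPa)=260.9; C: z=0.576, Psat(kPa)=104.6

At the bubble point ψ → 0, so ΣzᵢKᵢ = 1 with Kᵢ = Pᵢˢᵃᵗ/P ⇒ P = ΣzᵢPᵢˢᵃᵗ.
P = 0.185·313.8 + 0.239·260.9 + 0.576·104.6 = 180.658 kPa
yᵢ = zᵢPᵢˢᵃᵗ/P ⇒ y_A = 0.185·313.8/180.658 = 0.321

Pbub = 180.658 kPa, y_A = 0.321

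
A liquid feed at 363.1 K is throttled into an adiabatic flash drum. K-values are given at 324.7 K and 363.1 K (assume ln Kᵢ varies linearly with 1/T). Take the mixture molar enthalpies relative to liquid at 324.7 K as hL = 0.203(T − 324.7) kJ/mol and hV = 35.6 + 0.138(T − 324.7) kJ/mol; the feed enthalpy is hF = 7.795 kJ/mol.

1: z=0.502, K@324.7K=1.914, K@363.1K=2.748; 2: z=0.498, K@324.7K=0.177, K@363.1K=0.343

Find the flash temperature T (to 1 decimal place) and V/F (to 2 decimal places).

Adiabatic flash: solve Rachford–Rice at each trial T, then check hF = ψ·hV(T) + (1−ψ)·hL(T).
  T = 324.7 K: K = (1.914, 0.177), RR gives ψ = 0.065, H_out = 2.318 kJ/mol
  T = 363.1 K: K = (2.748, 0.343), RR gives ψ = 0.479, H_out = 23.658 kJ/mol
  T = 343.9 K: K = (2.317, 0.251), RR gives ψ = 0.292, H_out = 13.928 kJ/mol
  T = 334.3 K: K = (2.112, 0.212), RR gives ψ = 0.189, H_out = 8.555 kJ/mol
  T = 329.5 K: K = (2.012, 0.194), RR gives ψ = 0.131, H_out = 5.581 kJ/mol
  T = 331.9 K: K = (2.061, 0.203), RR gives ψ = 0.160, H_out = 7.099 kJ/mol
Linear interpolation between T = 331.9 (H_out = 7.099) and T = 334.3 (H_out = 8.555) on hF = 7.795 gives T ≈ 333.0 K, at which ψ = 0.17.

T = 333.0 K, V/F = 0.17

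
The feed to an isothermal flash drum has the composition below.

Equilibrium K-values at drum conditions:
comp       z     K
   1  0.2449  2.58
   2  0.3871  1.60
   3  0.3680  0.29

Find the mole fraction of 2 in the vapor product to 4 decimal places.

Let ψ = V/F and solve Σ zᵢ(Kᵢ−1)/(1+ψ(Kᵢ−1)) = 0.
Check two-phase: ΣzᵢKᵢ = 1.3579 > 1 and Σzᵢ/Kᵢ = 1.6058 > 1, so g(0) = 0.3579 > 0 and g(1) = -0.6058 < 0.
Newton–Raphson from ψ = 0.4:
  ψ = 0.4000: g = 0.05949, g' = -0.6820 → ψ = 0.4872
  ψ = 0.4872: g = -0.00111, g' = -0.7122 → ψ = 0.4857
Converged at ψ = 0.4857.
Compositions from xᵢ = zᵢ/(1+ψ(Kᵢ−1)), yᵢ = Kᵢxᵢ:
  1: x = 0.1386, y = 0.3575
  2: x = 0.2998, y = 0.4796
  3: x = 0.5617, y = 0.1629

y_2 = 0.4796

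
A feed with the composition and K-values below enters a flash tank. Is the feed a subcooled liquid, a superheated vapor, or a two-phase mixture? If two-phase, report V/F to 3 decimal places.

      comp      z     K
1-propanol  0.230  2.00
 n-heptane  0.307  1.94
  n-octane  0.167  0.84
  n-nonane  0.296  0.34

two-phase, V/F = 0.555

ΣzᵢKᵢ = 1.296; Σzᵢ/Kᵢ = 1.343.
Both exceed 1, so a two-phase solution exists.
Let ψ = V/F and solve Σ zᵢ(Kᵢ−1)/(1+ψ(Kᵢ−1)) = 0.
Iterate (Newton) starting at ψ = 0.5:
  ψ = 0.500: g = 0.0290, g' = -0.520 → ψ = 0.556
  ψ = 0.556: g = -0.0005, g' = -0.539 → ψ = 0.555
Converged at ψ = 0.555.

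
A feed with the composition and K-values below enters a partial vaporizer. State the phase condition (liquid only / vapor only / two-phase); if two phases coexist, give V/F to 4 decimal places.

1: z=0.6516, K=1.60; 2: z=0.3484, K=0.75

ΣzᵢKᵢ = 1.3039; Σzᵢ/Kᵢ = 0.8718.
Since Σzᵢ/Kᵢ < 1 the mixture is above its dew point — single vapor phase.

vapor only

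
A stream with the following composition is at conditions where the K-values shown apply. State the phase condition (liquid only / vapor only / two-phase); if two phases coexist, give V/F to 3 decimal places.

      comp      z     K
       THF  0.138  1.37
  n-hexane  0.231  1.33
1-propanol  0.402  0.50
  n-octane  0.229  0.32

ΣzᵢKᵢ = 0.771; Σzᵢ/Kᵢ = 1.794.
Since ΣzᵢKᵢ < 1 the mixture is below its bubble point — single liquid phase.

liquid only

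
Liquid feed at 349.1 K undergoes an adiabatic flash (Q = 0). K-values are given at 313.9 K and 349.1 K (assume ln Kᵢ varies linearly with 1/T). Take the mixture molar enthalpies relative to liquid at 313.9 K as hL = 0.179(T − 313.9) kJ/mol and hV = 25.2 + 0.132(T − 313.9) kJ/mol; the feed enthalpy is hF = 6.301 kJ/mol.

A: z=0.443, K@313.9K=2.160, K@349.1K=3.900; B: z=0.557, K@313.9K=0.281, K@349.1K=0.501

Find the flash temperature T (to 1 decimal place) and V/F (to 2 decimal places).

T = 318.3 K, V/F = 0.22

Adiabatic flash: solve Rachford–Rice at each trial T, then check hF = ψ·hV(T) + (1−ψ)·hL(T).
  T = 313.9 K: K = (2.160, 0.281), RR gives ψ = 0.136, H_out = 3.426 kJ/mol
  T = 349.1 K: K = (3.900, 0.501), RR gives ψ = 0.696, H_out = 22.682 kJ/mol
  T = 331.5 K: K = (2.948, 0.381), RR gives ψ = 0.430, H_out = 13.626 kJ/mol
  T = 322.7 K: K = (2.534, 0.329), RR gives ψ = 0.297, H_out = 8.931 kJ/mol
  T = 318.3 K: K = (2.342, 0.304), RR gives ψ = 0.222, H_out = 6.328 kJ/mol
  T = 316.1 K: K = (2.250, 0.292), RR gives ψ = 0.180, H_out = 4.923 kJ/mol
Linear interpolation between T = 316.1 (H_out = 4.923) and T = 318.3 (H_out = 6.328) on hF = 6.301 gives T ≈ 318.3 K, at which ψ = 0.22.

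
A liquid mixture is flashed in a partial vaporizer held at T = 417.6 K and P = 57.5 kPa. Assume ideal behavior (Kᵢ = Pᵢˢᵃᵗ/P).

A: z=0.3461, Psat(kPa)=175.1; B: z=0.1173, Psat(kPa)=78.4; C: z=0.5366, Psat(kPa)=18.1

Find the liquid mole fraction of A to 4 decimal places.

Raoult's law: Kᵢ = Pᵢˢᵃᵗ/P = Pᵢˢᵃᵗ/57.5.
  K_A = 175.1/57.5 = 3.045217, K_B = 78.4/57.5 = 1.363478, K_C = 18.1/57.5 = 0.314783
Rachford–Rice: g(ψ) = Σ zᵢ(Kᵢ−1)/(1+ψ(Kᵢ−1)) = 0.
Feasibility: ΣzᵢKᵢ = 1.3828, Σzᵢ/Kᵢ = 1.9044 — both > 1, two phases present.
Iterate (Newton) starting at ψ = 0.54:
  ψ = 0.5400: g = -0.21164, g' = -0.9726 → ψ = 0.3224
  ψ = 0.3224: g = -0.00719, g' = -0.9533 → ψ = 0.3148
  ψ = 0.3148: g = 0.00002, g' = -0.9578 → ψ = 0.3149
Converged at ψ = 0.3149.
Compositions from xᵢ = zᵢ/(1+ψ(Kᵢ−1)), yᵢ = Kᵢxᵢ:
  A: x = 0.2105, y = 0.6411
  B: x = 0.1053, y = 0.1435
  C: x = 0.6842, y = 0.2154

x_A = 0.2105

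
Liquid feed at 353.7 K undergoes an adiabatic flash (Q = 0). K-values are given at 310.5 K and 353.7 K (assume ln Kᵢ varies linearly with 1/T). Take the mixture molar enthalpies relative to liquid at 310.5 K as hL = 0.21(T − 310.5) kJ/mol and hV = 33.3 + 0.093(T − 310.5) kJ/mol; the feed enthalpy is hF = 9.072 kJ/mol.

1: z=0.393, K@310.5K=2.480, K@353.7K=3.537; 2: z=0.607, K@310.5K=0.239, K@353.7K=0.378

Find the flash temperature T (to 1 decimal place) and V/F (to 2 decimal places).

Adiabatic flash: solve Rachford–Rice at each trial T, then check hF = ψ·hV(T) + (1−ψ)·hL(T).
  T = 310.5 K: K = (2.480, 0.239), RR gives ψ = 0.106, H_out = 3.539 kJ/mol
  T = 353.7 K: K = (3.537, 0.378), RR gives ψ = 0.393, H_out = 20.160 kJ/mol
  T = 332.1 K: K = (2.996, 0.305), RR gives ψ = 0.261, H_out = 12.581 kJ/mol
  T = 321.3 K: K = (2.735, 0.271), RR gives ψ = 0.189, H_out = 8.331 kJ/mol
  T = 326.7 K: K = (2.865, 0.288), RR gives ψ = 0.226, H_out = 10.510 kJ/mol
  T = 324.0 K: K = (2.799, 0.279), RR gives ψ = 0.208, H_out = 9.435 kJ/mol
  T = 322.6 K: K = (2.766, 0.275), RR gives ψ = 0.198, H_out = 8.866 kJ/mol
Linear interpolation between T = 322.6 (H_out = 8.866) and T = 324.0 (H_out = 9.435) on hF = 9.072 gives T ≈ 323.1 K, at which ψ = 0.20.

T = 323.1 K, V/F = 0.20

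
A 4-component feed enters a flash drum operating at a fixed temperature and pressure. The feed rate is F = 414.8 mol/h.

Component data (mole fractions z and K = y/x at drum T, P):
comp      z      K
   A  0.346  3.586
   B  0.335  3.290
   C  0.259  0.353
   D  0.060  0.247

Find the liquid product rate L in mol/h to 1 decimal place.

Let ψ = V/F and solve Σ zᵢ(Kᵢ−1)/(1+ψ(Kᵢ−1)) = 0.
Check two-phase: ΣzᵢKᵢ = 2.449 > 1 and Σzᵢ/Kᵢ = 1.175 > 1, so g(0) = 1.449 > 0 and g(1) = -0.175 < 0.
Iterate (Newton) starting at ψ = 0.5:
  ψ = 0.500: g = 0.4277, g' = -1.146 → ψ = 0.873
  ψ = 0.873: g = 0.0134, g' = -1.276 → ψ = 0.884
  ψ = 0.884: g = -0.0001, g' = -1.301 → ψ = 0.883
Converged at ψ = 0.883.
Then V = ψ·F = 0.8835·414.8 = 366.5 mol/h and L = F − V = 48.3 mol/h.

L = 48.3 mol/h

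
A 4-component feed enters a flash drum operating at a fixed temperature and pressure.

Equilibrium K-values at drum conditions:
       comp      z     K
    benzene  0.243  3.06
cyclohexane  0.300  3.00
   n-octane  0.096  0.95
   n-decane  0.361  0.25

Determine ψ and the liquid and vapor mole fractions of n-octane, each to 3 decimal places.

Let ψ = V/F and solve Σ zᵢ(Kᵢ−1)/(1+ψ(Kᵢ−1)) = 0.
g(0) = ΣzᵢKᵢ − 1 = 0.825 and g(1) = 1 − Σzᵢ/Kᵢ = -0.724, so a root lies in (0, 1).
Newton–Raphson from ψ = 0.5:
  ψ = 0.500: g = 0.1085, g' = -1.070 → ψ = 0.601
  ψ = 0.601: g = -0.0021, g' = -1.127 → ψ = 0.599
Converged at ψ = 0.599.
Compositions from xᵢ = zᵢ/(1+ψ(Kᵢ−1)), yᵢ = Kᵢxᵢ:
  benzene: x = 0.109, y = 0.333
  cyclohexane: x = 0.136, y = 0.409
  n-octane: x = 0.099, y = 0.094
  n-decane: x = 0.656, y = 0.164

ψ = 0.599, x_n-octane = 0.099, y_n-octane = 0.094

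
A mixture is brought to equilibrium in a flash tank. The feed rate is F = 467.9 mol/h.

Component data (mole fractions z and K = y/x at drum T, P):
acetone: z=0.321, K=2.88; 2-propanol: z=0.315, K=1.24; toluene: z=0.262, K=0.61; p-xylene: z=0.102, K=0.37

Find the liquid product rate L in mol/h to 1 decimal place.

Rachford–Rice: g(V/F) = Σ zᵢ(Kᵢ−1)/(1+V/F(Kᵢ−1)) = 0.
g(0) = ΣzᵢKᵢ − 1 = 0.513 and g(1) = 1 − Σzᵢ/Kᵢ = -0.071, so a root lies in (0, 1).
Newton–Raphson from V/F = 0.5:
  V/F = 0.500: g = 0.1578, g' = -0.464 → V/F = 0.840
  V/F = 0.840: g = 0.0083, g' = -0.454 → V/F = 0.859
  V/F = 0.859: g = -0.0001, g' = -0.461 → V/F = 0.858
Converged at V/F = 0.858.
Then V = V/F·F = 0.8585·467.9 = 401.7 mol/h and L = F − V = 66.2 mol/h.

L = 66.2 mol/h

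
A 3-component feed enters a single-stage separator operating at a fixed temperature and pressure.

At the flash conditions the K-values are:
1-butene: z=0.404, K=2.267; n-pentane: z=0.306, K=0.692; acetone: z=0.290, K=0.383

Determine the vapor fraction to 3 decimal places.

ψ = 0.390

Rachford–Rice: g(ψ) = Σ zᵢ(Kᵢ−1)/(1+ψ(Kᵢ−1)) = 0.
Check two-phase: ΣzᵢKᵢ = 1.239 > 1 and Σzᵢ/Kᵢ = 1.378 > 1, so g(0) = 0.239 > 0 and g(1) = -0.378 < 0.
Newton iteration, ψ⁰ = 0.5:
  ψ = 0.500: g = -0.0568, g' = -0.514 → ψ = 0.390
Converged at ψ = 0.390.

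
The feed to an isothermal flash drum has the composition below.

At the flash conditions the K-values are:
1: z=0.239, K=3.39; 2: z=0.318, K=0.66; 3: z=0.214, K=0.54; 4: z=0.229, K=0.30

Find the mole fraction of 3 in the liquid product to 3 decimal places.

Material balance + equilibrium reduce to Σ zᵢ(Kᵢ−1)/(1+β(Kᵢ−1)) = 0.
Check two-phase: ΣzᵢKᵢ = 1.204 > 1 and Σzᵢ/Kᵢ = 1.712 > 1, so g(0) = 0.204 > 0 and g(1) = -0.712 < 0.
Iterate (Newton) starting at β = 0.48:
  β = 0.480: g = -0.2309, g' = -0.678 → β = 0.139
  β = 0.139: g = 0.0323, g' = -0.999 → β = 0.172
  β = 0.172: g = 0.0012, g' = -0.926 → β = 0.173
Converged at β = 0.173.
Compositions from xᵢ = zᵢ/(1+β(Kᵢ−1)), yᵢ = Kᵢxᵢ:
  1: x = 0.169, y = 0.573
  2: x = 0.338, y = 0.223
  3: x = 0.232, y = 0.126
  4: x = 0.261, y = 0.078

x_3 = 0.232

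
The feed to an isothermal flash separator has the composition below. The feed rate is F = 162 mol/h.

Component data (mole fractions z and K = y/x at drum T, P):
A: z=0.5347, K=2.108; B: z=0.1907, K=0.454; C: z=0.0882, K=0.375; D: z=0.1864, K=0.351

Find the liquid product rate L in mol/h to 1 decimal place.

Material balance + equilibrium reduce to Σ zᵢ(Kᵢ−1)/(1+β(Kᵢ−1)) = 0.
Feasibility: ΣzᵢKᵢ = 1.3122, Σzᵢ/Kᵢ = 1.4400 — both > 1, two phases present.
Newton–Raphson from β = 0.48:
  β = 0.4800: g = -0.00881, g' = -0.6201 → β = 0.4658
Converged at β = 0.4658.
Then V = β·F = 0.4658·162 = 75.5 mol/h and L = F − V = 86.5 mol/h.

L = 86.5 mol/h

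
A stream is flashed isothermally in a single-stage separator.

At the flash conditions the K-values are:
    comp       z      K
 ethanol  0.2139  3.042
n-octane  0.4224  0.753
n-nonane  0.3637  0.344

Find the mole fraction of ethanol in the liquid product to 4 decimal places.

x_ethanol = 0.1775

Rachford–Rice: g(β) = Σ zᵢ(Kᵢ−1)/(1+β(Kᵢ−1)) = 0.
Check two-phase: ΣzᵢKᵢ = 1.0939 > 1 and Σzᵢ/Kᵢ = 1.6885 > 1, so g(0) = 0.0939 > 0 and g(1) = -0.6885 < 0.
Iterate (Newton) starting at β = 0.5:
  β = 0.5000: g = -0.25795, g' = -0.5985 → β = 0.0690
  β = 0.0690: g = 0.02680, g' = -0.8836 → β = 0.0993
  β = 0.0993: g = 0.00095, g' = -0.8226 → β = 0.1005
Converged at β = 0.1005.
Compositions from xᵢ = zᵢ/(1+β(Kᵢ−1)), yᵢ = Kᵢxᵢ:
  ethanol: x = 0.1775, y = 0.5399
  n-octane: x = 0.4332, y = 0.3262
  n-nonane: x = 0.3894, y = 0.1339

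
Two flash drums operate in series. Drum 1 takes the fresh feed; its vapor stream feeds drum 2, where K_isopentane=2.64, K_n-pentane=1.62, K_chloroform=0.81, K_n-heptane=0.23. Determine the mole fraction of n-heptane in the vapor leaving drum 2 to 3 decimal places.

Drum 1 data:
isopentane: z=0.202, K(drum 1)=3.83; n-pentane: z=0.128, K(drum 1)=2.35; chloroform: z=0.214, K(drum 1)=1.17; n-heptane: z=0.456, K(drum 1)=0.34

Drum 1:
Material balance + equilibrium reduce to Σ zᵢ(Kᵢ−1)/(1+ψ₁(Kᵢ−1)) = 0.
Feasibility: ΣzᵢKᵢ = 1.480, Σzᵢ/Kᵢ = 1.631 — both > 1, two phases present.
Newton iteration, ψ₁⁰ = 0.5:
  ψ₁ = 0.500: g = -0.0758, g' = -0.808 → ψ₁ = 0.406
  ψ₁ = 0.406: g = 0.0003, g' = -0.824 → ψ₁ = 0.407
Converged at ψ₁ = 0.407.
Drum-1 compositions:
  isopentane: x = 0.094, y = 0.360
  n-pentane: x = 0.083, y = 0.194
  chloroform: x = 0.200, y = 0.234
  n-heptane: x = 0.623, y = 0.212
Drum-2 feed = drum-1 vapor: z₂ = (0.3597, 0.1942, 0.2342, 0.2119).
Drum 2:
Newton iteration, ψ₂⁰ = 0.5:
  ψ₂ = 0.500: g = 0.1015, g' = -0.678 → ψ₂ = 0.650
  ψ₂ = 0.650: g = -0.0059, g' = -0.779 → ψ₂ = 0.642
Converged at ψ₂ = 0.642.
  isopentane: x = 0.175, y = 0.463
  n-pentane: x = 0.139, y = 0.225
  chloroform: x = 0.267, y = 0.216
  n-heptane: x = 0.419, y = 0.096

y_n-heptane (drum 2) = 0.096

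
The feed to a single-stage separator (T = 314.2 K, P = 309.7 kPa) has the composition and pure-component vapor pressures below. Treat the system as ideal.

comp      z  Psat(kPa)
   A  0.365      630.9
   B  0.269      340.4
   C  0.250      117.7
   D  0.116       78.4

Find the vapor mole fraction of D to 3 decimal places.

Raoult's law: Kᵢ = Pᵢˢᵃᵗ/P = Pᵢˢᵃᵗ/309.7.
  K_A = 630.9/309.7 = 2.03713, K_B = 340.4/309.7 = 1.09913, K_C = 117.7/309.7 = 0.38005, K_D = 78.4/309.7 = 0.25315
Rachford–Rice: g(ψ) = Σ zᵢ(Kᵢ−1)/(1+ψ(Kᵢ−1)) = 0.
g(0) = ΣzᵢKᵢ − 1 = 0.164 and g(1) = 1 − Σzᵢ/Kᵢ = -0.540, so a root lies in (0, 1).
Iterate (Newton) starting at ψ = 0.5:
  ψ = 0.500: g = -0.0882, g' = -0.539 → ψ = 0.336
  ψ = 0.336: g = -0.0051, g' = -0.487 → ψ = 0.326
Converged at ψ = 0.326.
Compositions from xᵢ = zᵢ/(1+ψ(Kᵢ−1)), yᵢ = Kᵢxᵢ:
  A: x = 0.273, y = 0.556
  B: x = 0.261, y = 0.286
  C: x = 0.313, y = 0.119
  D: x = 0.153, y = 0.039

y_D = 0.039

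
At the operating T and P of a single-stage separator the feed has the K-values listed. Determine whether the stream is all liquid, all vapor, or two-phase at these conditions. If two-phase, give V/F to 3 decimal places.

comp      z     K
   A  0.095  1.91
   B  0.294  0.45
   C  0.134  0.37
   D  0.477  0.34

all liquid

ΣzᵢKᵢ = 0.526; Σzᵢ/Kᵢ = 2.468.
Since ΣzᵢKᵢ < 1 the mixture is below its bubble point — single liquid phase.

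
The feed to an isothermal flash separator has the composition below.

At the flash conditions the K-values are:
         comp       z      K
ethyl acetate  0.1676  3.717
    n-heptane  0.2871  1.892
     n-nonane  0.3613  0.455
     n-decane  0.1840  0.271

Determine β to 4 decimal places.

Material balance + equilibrium reduce to Σ zᵢ(Kᵢ−1)/(1+β(Kᵢ−1)) = 0.
Check two-phase: ΣzᵢKᵢ = 1.3804 > 1 and Σzᵢ/Kᵢ = 1.6699 > 1, so g(0) = 0.3804 > 0 and g(1) = -0.6699 < 0.
Newton iteration, β⁰ = 0.5:
  β = 0.5000: g = -0.11156, g' = -0.7766 → β = 0.3563
  β = 0.3563: g = 0.00011, g' = -0.7947 → β = 0.3565
Converged at β = 0.3565.

β = 0.3565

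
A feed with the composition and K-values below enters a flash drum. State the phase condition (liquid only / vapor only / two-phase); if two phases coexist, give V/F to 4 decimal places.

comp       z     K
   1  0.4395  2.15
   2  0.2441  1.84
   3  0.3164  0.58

ΣzᵢKᵢ = 1.5776; Σzᵢ/Kᵢ = 0.8826.
Since Σzᵢ/Kᵢ < 1 the mixture is above its dew point — single vapor phase.

vapor only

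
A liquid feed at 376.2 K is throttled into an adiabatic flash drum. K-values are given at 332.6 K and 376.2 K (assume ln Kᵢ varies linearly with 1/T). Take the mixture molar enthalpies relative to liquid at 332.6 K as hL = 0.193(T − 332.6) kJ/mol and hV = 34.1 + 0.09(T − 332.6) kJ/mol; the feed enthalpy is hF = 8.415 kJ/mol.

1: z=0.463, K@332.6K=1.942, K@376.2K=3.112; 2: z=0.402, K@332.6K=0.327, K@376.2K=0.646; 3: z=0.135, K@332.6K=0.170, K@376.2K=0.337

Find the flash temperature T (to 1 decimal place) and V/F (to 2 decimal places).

Adiabatic flash: solve Rachford–Rice at each trial T, then check hF = ψ·hV(T) + (1−ψ)·hL(T).
  T = 332.6 K: K = (1.942, 0.327, 0.170), RR gives ψ = 0.079, H_out = 2.709 kJ/mol
  T = 376.2 K: K = (3.112, 0.646, 0.337), RR gives ψ = 0.760, H_out = 30.930 kJ/mol
  T = 354.4 K: K = (2.494, 0.469, 0.244), RR gives ψ = 0.422, H_out = 17.636 kJ/mol
  T = 343.5 K: K = (2.210, 0.394, 0.205), RR gives ψ = 0.262, H_out = 10.750 kJ/mol
  T = 338.1 K: K = (2.075, 0.360, 0.187), RR gives ψ = 0.177, H_out = 6.982 kJ/mol
  T = 340.8 K: K = (2.142, 0.377, 0.196), RR gives ψ = 0.220, H_out = 8.908 kJ/mol
  T = 339.5 K: K = (2.109, 0.368, 0.192), RR gives ψ = 0.199, H_out = 7.993 kJ/mol
Linear interpolation between T = 339.5 (H_out = 7.993) and T = 340.8 (H_out = 8.908) on hF = 8.415 gives T ≈ 340.1 K, at which ψ = 0.21.

T = 340.1 K, V/F = 0.21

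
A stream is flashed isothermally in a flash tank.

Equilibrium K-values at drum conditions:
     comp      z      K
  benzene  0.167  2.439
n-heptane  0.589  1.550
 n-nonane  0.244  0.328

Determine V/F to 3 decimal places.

V/F = 0.773

Newton–Raphson from V/F = 0.5:
  V/F = 0.500: g = 0.1469, g' = -0.476 → V/F = 0.808
  V/F = 0.808: g = -0.0236, g' = -0.687 → V/F = 0.774
  V/F = 0.774: g = -0.0008, g' = -0.644 → V/F = 0.773
Converged at V/F = 0.773.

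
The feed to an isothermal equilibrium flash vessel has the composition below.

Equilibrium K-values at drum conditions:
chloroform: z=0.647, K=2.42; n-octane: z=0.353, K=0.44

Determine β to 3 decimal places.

Let β = V/F and solve Σ zᵢ(Kᵢ−1)/(1+β(Kᵢ−1)) = 0.
g(0) = ΣzᵢKᵢ − 1 = 0.721 and g(1) = 1 − Σzᵢ/Kᵢ = -0.070, so a root lies in (0, 1).
Newton–Raphson from β = 0.61:
  β = 0.610: g = 0.1921, g' = -0.630 → β = 0.915
  β = 0.915: g = -0.0058, g' = -0.712 → β = 0.907
Converged at β = 0.907.

β = 0.907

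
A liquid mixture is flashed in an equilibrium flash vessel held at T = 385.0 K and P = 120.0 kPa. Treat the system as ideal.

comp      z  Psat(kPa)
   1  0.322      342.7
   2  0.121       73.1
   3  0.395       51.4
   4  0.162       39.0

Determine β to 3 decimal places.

Raoult's law: Kᵢ = Pᵢˢᵃᵗ/P = Pᵢˢᵃᵗ/120.0.
  K_1 = 342.7/120.0 = 2.85583, K_2 = 73.1/120.0 = 0.60917, K_3 = 51.4/120.0 = 0.42833, K_4 = 39.0/120.0 = 0.32500
Iterate (Newton) starting at β = 0.5:
  β = 0.500: g = -0.2301, g' = -0.748 → β = 0.193
  β = 0.193: g = 0.0097, g' = -0.884 → β = 0.204
Converged at β = 0.204.

β = 0.204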